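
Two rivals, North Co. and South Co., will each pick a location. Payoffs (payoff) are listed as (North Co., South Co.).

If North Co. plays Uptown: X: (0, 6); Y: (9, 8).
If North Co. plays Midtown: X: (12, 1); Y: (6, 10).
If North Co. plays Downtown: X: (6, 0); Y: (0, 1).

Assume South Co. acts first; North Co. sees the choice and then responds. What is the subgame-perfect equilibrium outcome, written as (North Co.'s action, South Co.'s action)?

(Uptown, Y)

Work backward from North Co.'s decision.
- X: North Co. compares 0, 12, 6 and picks Midtown; South Co. would get 1.
- Y: North Co. compares 9, 6, 0 and picks Uptown; South Co. would get 8.
South Co.'s induced payoffs are 1, 8, so South Co. commits to Y. Subgame-perfect outcome: (Uptown, Y) with payoffs (9, 8).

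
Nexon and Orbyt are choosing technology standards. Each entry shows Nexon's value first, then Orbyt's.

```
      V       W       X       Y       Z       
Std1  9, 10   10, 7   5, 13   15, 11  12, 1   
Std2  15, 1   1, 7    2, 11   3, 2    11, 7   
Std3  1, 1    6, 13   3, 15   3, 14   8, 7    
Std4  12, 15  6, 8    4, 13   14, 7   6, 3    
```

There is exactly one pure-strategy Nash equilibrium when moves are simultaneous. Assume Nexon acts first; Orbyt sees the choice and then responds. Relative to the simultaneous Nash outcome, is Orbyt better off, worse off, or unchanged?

Work backward from Orbyt's decision.
- Std1: BR = X, leader payoff 5.
- Std2: BR = X, leader payoff 2.
- Std3: BR = X, leader payoff 3.
- Std4: BR = V, leader payoff 12.
Maximizing over 5, 2, 3, 12, Nexon chooses Std4. Subgame-perfect outcome: (Std4, V) with payoffs (12, 15).
For the simultaneous game, intersect best replies.
Nexon's best replies: V→Std2; W→Std1; X→Std1; Y→Std1; Z→Std1.
Orbyt's best replies: Std1→X; Std2→X; Std3→X; Std4→V.
Only (Std1, X) has each player best-responding; Nash payoffs (5, 13).
Orbyt earns 15 sequentially versus 13 at the Nash outcome: better off.

better off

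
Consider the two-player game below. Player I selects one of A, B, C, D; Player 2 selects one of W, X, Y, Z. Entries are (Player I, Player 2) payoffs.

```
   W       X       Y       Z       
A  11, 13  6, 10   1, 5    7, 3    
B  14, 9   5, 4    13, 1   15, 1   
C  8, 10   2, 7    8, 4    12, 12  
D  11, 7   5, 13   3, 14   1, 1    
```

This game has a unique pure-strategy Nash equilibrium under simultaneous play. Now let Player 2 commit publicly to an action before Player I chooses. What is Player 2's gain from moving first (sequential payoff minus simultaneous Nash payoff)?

Solve by backward induction (Player 2 leads).
- W: BR = B, leader payoff 9.
- X: BR = A, leader payoff 10.
- Y: BR = B, leader payoff 1.
- Z: BR = B, leader payoff 1.
Maximizing over 9, 10, 1, 1, Player 2 chooses X. Subgame-perfect outcome: (A, X) with payoffs (6, 10).
For the simultaneous game, intersect best replies.
Player I's best replies: W→B; X→A; Y→B; Z→B.
Player 2's best replies: A→W; B→W; C→Z; D→Y.
Only (B, W) has each player best-responding; Nash payoffs (14, 9).
Player 2's commitment gain: 10 − 9 = 1.

1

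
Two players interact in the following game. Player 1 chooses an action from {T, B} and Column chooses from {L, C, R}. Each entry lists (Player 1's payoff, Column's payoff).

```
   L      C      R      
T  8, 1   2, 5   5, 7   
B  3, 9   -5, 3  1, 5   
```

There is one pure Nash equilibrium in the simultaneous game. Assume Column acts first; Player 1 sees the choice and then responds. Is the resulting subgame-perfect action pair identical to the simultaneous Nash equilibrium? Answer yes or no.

yes

Solve by backward induction (Column leads).
- L → Player 1 plays T (best of 8, 3); Column gets 1.
- C → Player 1 plays T (best of 2, -5); Column gets 5.
- R → Player 1 plays T (best of 5, 1); Column gets 7.
Column's induced payoffs are 1, 5, 7, so Column commits to R. Subgame-perfect outcome: (T, R) with payoffs (5, 7).
Under simultaneous play:
Player 1's best replies: L→T; C→T; R→T.
Column's best replies: T→R; B→L.
Only (T, R) has each player best-responding; Nash payoffs (5, 7).
Sequential outcome (T, R) coincides with the Nash profile (T, R).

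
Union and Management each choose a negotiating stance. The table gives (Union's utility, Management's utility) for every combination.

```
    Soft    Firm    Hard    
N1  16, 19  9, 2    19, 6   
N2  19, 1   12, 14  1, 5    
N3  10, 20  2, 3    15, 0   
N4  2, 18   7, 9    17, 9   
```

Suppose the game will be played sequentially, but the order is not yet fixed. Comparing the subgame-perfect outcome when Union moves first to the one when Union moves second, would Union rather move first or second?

first

If Union leads: Management's best replies are N1→Soft, N2→Firm, N3→Soft, N4→Soft; Union's induced payoffs 16, 12, 10, 2; outcome (N1, Soft), payoffs (16, 19).
If Management leads: Union's best replies are Soft→N2, Firm→N2, Hard→N1; Management's induced payoffs 1, 14, 6; outcome (N2, Firm), payoffs (12, 14).
Union gets 16 moving first and 12 moving second, so Union prefers to move first.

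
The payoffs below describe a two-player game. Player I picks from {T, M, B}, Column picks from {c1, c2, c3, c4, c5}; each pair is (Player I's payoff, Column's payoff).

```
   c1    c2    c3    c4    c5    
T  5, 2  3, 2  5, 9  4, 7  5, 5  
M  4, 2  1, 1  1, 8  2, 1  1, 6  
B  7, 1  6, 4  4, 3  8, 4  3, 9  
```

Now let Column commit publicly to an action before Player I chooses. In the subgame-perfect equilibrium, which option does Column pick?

c3

Solve by backward induction (Column leads).
- c1 → Player I plays B (best of 5, 4, 7); Column gets 1.
- c2 → Player I plays B (best of 3, 1, 6); Column gets 4.
- c3 → Player I plays T (best of 5, 1, 4); Column gets 9.
- c4 → Player I plays B (best of 4, 2, 8); Column gets 4.
- c5 → Player I plays T (best of 5, 1, 3); Column gets 5.
Among 1, 4, 9, 4, 5, the best is 9 at c3. Subgame-perfect outcome: (T, c3) with payoffs (5, 9).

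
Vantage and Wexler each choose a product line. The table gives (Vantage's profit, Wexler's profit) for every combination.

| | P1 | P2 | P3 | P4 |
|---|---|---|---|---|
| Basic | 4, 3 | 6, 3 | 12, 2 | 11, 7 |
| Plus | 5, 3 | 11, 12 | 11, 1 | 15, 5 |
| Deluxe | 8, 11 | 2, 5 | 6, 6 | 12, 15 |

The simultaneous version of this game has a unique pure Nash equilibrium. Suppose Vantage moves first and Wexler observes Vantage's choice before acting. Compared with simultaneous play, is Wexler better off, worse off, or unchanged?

Wexler best-responds to each possible Vantage move:
- Basic → Wexler plays P4 (best of 3, 3, 2, 7); Vantage gets 11.
- Plus → Wexler plays P2 (best of 3, 12, 1, 5); Vantage gets 11.
- Deluxe → Wexler plays P4 (best of 11, 5, 6, 15); Vantage gets 12.
Among 11, 11, 12, the best is 12 at Deluxe. Subgame-perfect outcome: (Deluxe, P4) with payoffs (12, 15).
Now find the simultaneous Nash equilibrium.
Vantage's best replies: P1→Deluxe; P2→Plus; P3→Basic; P4→Plus.
Wexler's best replies: Basic→P4; Plus→P2; Deluxe→P4.
The unique mutual best reply is (Plus, P2), giving (11, 12).
Wexler earns 15 sequentially versus 12 at the Nash outcome: better off.

better off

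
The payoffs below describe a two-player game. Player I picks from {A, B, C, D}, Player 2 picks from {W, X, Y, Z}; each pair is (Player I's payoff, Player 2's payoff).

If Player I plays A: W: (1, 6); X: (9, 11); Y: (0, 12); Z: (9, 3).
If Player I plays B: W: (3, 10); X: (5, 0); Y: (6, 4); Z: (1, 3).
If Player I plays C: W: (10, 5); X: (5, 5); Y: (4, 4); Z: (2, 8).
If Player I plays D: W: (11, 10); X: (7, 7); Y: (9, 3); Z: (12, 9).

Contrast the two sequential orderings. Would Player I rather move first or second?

first

If Player I leads: Player 2's best replies are A→Y, B→W, C→Z, D→W; Player I's induced payoffs 0, 3, 2, 11; outcome (D, W), payoffs (11, 10).
If Player 2 leads: Player I's best replies are W→D, X→A, Y→D, Z→D; Player 2's induced payoffs 10, 11, 3, 9; outcome (A, X), payoffs (9, 11).
Player I gets 11 moving first and 9 moving second, so Player I prefers to move first.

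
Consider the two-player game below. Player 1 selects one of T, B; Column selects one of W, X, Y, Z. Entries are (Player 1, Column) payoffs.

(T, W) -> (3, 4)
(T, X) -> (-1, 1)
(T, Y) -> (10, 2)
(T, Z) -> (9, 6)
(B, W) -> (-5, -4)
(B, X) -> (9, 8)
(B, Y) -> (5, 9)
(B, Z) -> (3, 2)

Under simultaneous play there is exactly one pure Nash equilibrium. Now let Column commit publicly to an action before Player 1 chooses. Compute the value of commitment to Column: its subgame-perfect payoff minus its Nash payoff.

2

Player 1 best-responds to each possible Column move:
- W: Player 1 compares 3, -5 and picks T; Column would get 4.
- X: Player 1 compares -1, 9 and picks B; Column would get 8.
- Y: Player 1 compares 10, 5 and picks T; Column would get 2.
- Z: Player 1 compares 9, 3 and picks T; Column would get 6.
Among 4, 8, 2, 6, the best is 8 at X. Subgame-perfect outcome: (B, X) with payoffs (9, 8).
Under simultaneous play:
Player 1's best replies: W→T; X→B; Y→T; Z→T.
Column's best replies: T→Z; B→Y.
Only (T, Z) has each player best-responding; Nash payoffs (9, 6).
Column's commitment gain: 8 − 6 = 2.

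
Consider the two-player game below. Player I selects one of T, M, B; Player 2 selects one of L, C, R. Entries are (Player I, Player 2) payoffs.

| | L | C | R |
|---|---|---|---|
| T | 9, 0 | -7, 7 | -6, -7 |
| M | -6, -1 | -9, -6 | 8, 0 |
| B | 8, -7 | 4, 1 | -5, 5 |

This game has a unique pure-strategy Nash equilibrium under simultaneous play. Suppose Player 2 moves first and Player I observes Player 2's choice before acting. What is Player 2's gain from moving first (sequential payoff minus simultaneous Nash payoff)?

Solve by backward induction (Player 2 leads).
- L: BR = T, leader payoff 0.
- C: BR = B, leader payoff 1.
- R: BR = M, leader payoff 0.
Player 2's induced payoffs are 0, 1, 0, so Player 2 commits to C. Subgame-perfect outcome: (B, C) with payoffs (4, 1).
For the simultaneous game, intersect best replies.
Player I's best replies: L→T; C→B; R→M.
Player 2's best replies: T→C; M→R; B→R.
Only (M, R) has each player best-responding; Nash payoffs (8, 0).
Player 2's commitment gain: 1 − 0 = 1.

1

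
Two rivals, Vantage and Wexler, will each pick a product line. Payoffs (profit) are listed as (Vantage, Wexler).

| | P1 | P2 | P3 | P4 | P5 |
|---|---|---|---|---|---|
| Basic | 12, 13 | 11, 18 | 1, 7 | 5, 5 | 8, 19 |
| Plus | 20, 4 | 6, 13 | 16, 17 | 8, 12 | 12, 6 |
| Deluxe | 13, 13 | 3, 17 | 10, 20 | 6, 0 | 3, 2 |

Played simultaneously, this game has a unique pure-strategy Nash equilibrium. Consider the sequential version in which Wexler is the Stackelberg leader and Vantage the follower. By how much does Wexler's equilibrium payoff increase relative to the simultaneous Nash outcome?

1

Work backward from Vantage's decision.
- P1 → Vantage plays Plus (best of 12, 20, 13); Wexler gets 4.
- P2 → Vantage plays Basic (best of 11, 6, 3); Wexler gets 18.
- P3 → Vantage plays Plus (best of 1, 16, 10); Wexler gets 17.
- P4 → Vantage plays Plus (best of 5, 8, 6); Wexler gets 12.
- P5 → Vantage plays Plus (best of 8, 12, 3); Wexler gets 6.
Wexler's induced payoffs are 4, 18, 17, 12, 6, so Wexler commits to P2. Subgame-perfect outcome: (Basic, P2) with payoffs (11, 18).
Under simultaneous play:
Vantage's best replies: P1→Plus; P2→Basic; P3→Plus; P4→Plus; P5→Plus.
Wexler's best replies: Basic→P5; Plus→P3; Deluxe→P3.
The unique mutual best reply is (Plus, P3), giving (16, 17).
Wexler's commitment gain: 18 − 17 = 1.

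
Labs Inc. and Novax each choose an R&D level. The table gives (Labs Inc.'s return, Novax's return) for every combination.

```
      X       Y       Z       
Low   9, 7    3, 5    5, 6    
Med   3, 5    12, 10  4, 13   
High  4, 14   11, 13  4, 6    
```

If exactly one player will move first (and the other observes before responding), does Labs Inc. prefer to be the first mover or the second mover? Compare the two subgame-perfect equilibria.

second

If Labs Inc. leads: Novax's best replies are Low→X, Med→Z, High→X; Labs Inc.'s induced payoffs 9, 4, 4; outcome (Low, X), payoffs (9, 7).
If Novax leads: Labs Inc.'s best replies are X→Low, Y→Med, Z→Low; Novax's induced payoffs 7, 10, 6; outcome (Med, Y), payoffs (12, 10).
Labs Inc. gets 9 moving first and 12 moving second, so Labs Inc. prefers to move second.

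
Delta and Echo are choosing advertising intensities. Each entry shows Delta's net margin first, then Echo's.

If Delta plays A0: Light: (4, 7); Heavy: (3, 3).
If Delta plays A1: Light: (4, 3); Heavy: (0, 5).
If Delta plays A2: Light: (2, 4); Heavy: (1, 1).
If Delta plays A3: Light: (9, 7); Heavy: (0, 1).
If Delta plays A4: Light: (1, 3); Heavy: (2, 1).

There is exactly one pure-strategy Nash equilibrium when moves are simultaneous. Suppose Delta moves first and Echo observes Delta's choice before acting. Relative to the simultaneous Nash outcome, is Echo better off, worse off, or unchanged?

unchanged

Solve by backward induction (Delta leads).
- A0: BR = Light, leader payoff 4.
- A1: BR = Heavy, leader payoff 0.
- A2: BR = Light, leader payoff 2.
- A3: BR = Light, leader payoff 9.
- A4: BR = Light, leader payoff 1.
Among 4, 0, 2, 9, 1, the best is 9 at A3. Subgame-perfect outcome: (A3, Light) with payoffs (9, 7).
For the simultaneous game, intersect best replies.
Delta's best replies: Light→A3; Heavy→A0.
Echo's best replies: A0→Light; A1→Heavy; A2→Light; A3→Light; A4→Light.
The unique mutual best reply is (A3, Light), giving (9, 7).
Echo earns 7 sequentially versus 7 at the Nash outcome: unchanged.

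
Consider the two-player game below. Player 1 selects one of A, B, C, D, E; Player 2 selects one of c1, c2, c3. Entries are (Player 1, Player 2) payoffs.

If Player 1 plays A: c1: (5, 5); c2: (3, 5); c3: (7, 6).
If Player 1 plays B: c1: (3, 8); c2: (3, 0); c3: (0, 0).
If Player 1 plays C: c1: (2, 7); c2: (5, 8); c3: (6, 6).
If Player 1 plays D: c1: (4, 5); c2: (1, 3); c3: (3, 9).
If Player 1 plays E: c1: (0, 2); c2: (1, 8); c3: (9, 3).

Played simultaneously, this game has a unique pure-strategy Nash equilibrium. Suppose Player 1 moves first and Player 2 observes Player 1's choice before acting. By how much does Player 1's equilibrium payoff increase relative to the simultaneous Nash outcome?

2

Backward induction with Player 1 moving first.
- A → Player 2 plays c3 (best of 5, 5, 6); Player 1 gets 7.
- B → Player 2 plays c1 (best of 8, 0, 0); Player 1 gets 3.
- C → Player 2 plays c2 (best of 7, 8, 6); Player 1 gets 5.
- D → Player 2 plays c3 (best of 5, 3, 9); Player 1 gets 3.
- E → Player 2 plays c2 (best of 2, 8, 3); Player 1 gets 1.
Among 7, 3, 5, 3, 1, the best is 7 at A. Subgame-perfect outcome: (A, c3) with payoffs (7, 6).
For the simultaneous game, intersect best replies.
Player 1's best replies: c1→A; c2→C; c3→E.
Player 2's best replies: A→c3; B→c1; C→c2; D→c3; E→c2.
Only (C, c2) has each player best-responding; Nash payoffs (5, 8).
Player 1's commitment gain: 7 − 5 = 2.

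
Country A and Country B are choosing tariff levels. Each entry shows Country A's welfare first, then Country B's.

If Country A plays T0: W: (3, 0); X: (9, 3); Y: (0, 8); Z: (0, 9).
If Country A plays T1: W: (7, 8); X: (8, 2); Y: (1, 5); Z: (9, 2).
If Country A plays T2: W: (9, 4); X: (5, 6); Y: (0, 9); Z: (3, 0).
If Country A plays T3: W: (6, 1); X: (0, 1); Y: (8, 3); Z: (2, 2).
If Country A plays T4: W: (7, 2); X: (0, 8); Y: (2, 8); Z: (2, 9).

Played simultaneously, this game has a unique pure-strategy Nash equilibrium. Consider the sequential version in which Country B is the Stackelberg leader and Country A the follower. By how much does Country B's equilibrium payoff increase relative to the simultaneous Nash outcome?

1

Country A best-responds to each possible Country B move:
- W: Country A compares 3, 7, 9, 6, 7 and picks T2; Country B would get 4.
- X: Country A compares 9, 8, 5, 0, 0 and picks T0; Country B would get 3.
- Y: Country A compares 0, 1, 0, 8, 2 and picks T3; Country B would get 3.
- Z: Country A compares 0, 9, 3, 2, 2 and picks T1; Country B would get 2.
Country B's induced payoffs are 4, 3, 3, 2, so Country B commits to W. Subgame-perfect outcome: (T2, W) with payoffs (9, 4).
Now find the simultaneous Nash equilibrium.
Country A's best replies: W→T2; X→T0; Y→T3; Z→T1.
Country B's best replies: T0→Z; T1→W; T2→Y; T3→Y; T4→Z.
The unique mutual best reply is (T3, Y), giving (8, 3).
Country B's commitment gain: 4 − 3 = 1.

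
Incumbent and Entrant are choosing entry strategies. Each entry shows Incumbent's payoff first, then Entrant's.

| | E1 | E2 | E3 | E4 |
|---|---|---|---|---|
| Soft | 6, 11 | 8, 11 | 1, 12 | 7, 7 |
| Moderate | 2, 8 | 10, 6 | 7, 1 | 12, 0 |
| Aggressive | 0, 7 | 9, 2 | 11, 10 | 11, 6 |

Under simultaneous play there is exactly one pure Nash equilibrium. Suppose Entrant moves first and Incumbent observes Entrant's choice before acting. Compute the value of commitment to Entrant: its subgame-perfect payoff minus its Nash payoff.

1

Incumbent best-responds to each possible Entrant move:
- E1 → Incumbent plays Soft (best of 6, 2, 0); Entrant gets 11.
- E2 → Incumbent plays Moderate (best of 8, 10, 9); Entrant gets 6.
- E3 → Incumbent plays Aggressive (best of 1, 7, 11); Entrant gets 10.
- E4 → Incumbent plays Moderate (best of 7, 12, 11); Entrant gets 0.
Entrant's induced payoffs are 11, 6, 10, 0, so Entrant commits to E1. Subgame-perfect outcome: (Soft, E1) with payoffs (6, 11).
Under simultaneous play:
Incumbent's best replies: E1→Soft; E2→Moderate; E3→Aggressive; E4→Moderate.
Entrant's best replies: Soft→E3; Moderate→E1; Aggressive→E3.
Only (Aggressive, E3) has each player best-responding; Nash payoffs (11, 10).
Entrant's commitment gain: 11 − 10 = 1.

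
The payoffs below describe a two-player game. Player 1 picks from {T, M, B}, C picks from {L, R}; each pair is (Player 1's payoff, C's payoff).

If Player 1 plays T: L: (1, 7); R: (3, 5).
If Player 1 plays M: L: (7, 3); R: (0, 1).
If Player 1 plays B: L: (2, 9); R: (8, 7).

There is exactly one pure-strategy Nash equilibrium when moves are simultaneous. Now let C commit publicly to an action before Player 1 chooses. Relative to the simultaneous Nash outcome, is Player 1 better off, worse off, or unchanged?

Player 1 best-responds to each possible C move:
- L → Player 1 plays M (best of 1, 7, 2); C gets 3.
- R → Player 1 plays B (best of 3, 0, 8); C gets 7.
C's induced payoffs are 3, 7, so C commits to R. Subgame-perfect outcome: (B, R) with payoffs (8, 7).
Now find the simultaneous Nash equilibrium.
Player 1's best replies: L→M; R→B.
C's best replies: T→L; M→L; B→L.
The unique mutual best reply is (M, L), giving (7, 3).
Player 1 earns 8 sequentially versus 7 at the Nash outcome: better off.

better off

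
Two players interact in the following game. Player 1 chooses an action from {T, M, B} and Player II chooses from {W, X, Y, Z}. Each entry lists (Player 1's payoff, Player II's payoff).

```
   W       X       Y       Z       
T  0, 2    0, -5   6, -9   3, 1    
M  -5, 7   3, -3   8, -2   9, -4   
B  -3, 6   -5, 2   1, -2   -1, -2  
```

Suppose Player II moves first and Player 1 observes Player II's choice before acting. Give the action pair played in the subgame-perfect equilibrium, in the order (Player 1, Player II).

Backward induction with Player II moving first.
- W: Player 1 compares 0, -5, -3 and picks T; Player II would get 2.
- X: Player 1 compares 0, 3, -5 and picks M; Player II would get -3.
- Y: Player 1 compares 6, 8, 1 and picks M; Player II would get -2.
- Z: Player 1 compares 3, 9, -1 and picks M; Player II would get -4.
Player II's induced payoffs are 2, -3, -2, -4, so Player II commits to W. Subgame-perfect outcome: (T, W) with payoffs (0, 2).

(T, W)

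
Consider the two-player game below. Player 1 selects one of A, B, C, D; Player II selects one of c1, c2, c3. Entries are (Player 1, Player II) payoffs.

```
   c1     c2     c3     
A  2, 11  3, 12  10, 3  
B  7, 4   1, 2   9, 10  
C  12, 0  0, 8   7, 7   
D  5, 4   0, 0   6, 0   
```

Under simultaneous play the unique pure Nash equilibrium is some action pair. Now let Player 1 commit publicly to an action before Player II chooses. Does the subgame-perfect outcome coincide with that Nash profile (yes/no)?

no

Work backward from Player II's decision.
- A: BR = c2, leader payoff 3.
- B: BR = c3, leader payoff 9.
- C: BR = c2, leader payoff 0.
- D: BR = c1, leader payoff 5.
Among 3, 9, 0, 5, the best is 9 at B. Subgame-perfect outcome: (B, c3) with payoffs (9, 10).
Now find the simultaneous Nash equilibrium.
Player 1's best replies: c1→C; c2→A; c3→A.
Player II's best replies: A→c2; B→c3; C→c2; D→c1.
The unique mutual best reply is (A, c2), giving (3, 12).
Sequential outcome (B, c3) differs from the Nash profile (A, c2).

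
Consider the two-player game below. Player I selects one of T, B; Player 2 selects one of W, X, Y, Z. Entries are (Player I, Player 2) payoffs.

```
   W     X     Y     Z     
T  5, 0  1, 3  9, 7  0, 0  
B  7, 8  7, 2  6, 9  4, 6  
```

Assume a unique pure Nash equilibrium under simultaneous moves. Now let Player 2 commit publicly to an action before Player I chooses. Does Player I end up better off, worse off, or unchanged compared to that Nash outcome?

worse off

Solve by backward induction (Player 2 leads).
- W: BR = B, leader payoff 8.
- X: BR = B, leader payoff 2.
- Y: BR = T, leader payoff 7.
- Z: BR = B, leader payoff 6.
Player 2's induced payoffs are 8, 2, 7, 6, so Player 2 commits to W. Subgame-perfect outcome: (B, W) with payoffs (7, 8).
Under simultaneous play:
Player I's best replies: W→B; X→B; Y→T; Z→B.
Player 2's best replies: T→Y; B→Y.
The unique mutual best reply is (T, Y), giving (9, 7).
Player I earns 7 sequentially versus 9 at the Nash outcome: worse off.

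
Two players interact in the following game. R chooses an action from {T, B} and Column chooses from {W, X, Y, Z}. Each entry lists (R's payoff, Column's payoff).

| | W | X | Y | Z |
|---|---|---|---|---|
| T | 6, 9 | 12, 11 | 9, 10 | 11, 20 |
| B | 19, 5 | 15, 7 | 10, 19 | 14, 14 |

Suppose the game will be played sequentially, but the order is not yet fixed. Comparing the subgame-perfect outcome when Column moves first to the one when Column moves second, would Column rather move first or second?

If R leads: Column's best replies are T→Z, B→Y; R's induced payoffs 11, 10; outcome (T, Z), payoffs (11, 20).
If Column leads: R's best replies are W→B, X→B, Y→B, Z→B; Column's induced payoffs 5, 7, 19, 14; outcome (B, Y), payoffs (10, 19).
Column gets 19 moving first and 20 moving second, so Column prefers to move second.

second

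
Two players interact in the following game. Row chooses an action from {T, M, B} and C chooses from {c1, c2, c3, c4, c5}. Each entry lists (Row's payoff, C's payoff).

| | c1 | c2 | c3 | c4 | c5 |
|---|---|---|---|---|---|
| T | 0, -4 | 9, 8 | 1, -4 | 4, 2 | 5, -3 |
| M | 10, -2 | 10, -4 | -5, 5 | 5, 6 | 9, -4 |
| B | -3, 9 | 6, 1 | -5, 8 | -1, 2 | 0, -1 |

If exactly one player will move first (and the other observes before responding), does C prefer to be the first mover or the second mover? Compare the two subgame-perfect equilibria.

second

If Row leads: C's best replies are T→c2, M→c4, B→c1; Row's induced payoffs 9, 5, -3; outcome (T, c2), payoffs (9, 8).
If C leads: Row's best replies are c1→M, c2→M, c3→T, c4→M, c5→M; C's induced payoffs -2, -4, -4, 6, -4; outcome (M, c4), payoffs (5, 6).
C gets 6 moving first and 8 moving second, so C prefers to move second.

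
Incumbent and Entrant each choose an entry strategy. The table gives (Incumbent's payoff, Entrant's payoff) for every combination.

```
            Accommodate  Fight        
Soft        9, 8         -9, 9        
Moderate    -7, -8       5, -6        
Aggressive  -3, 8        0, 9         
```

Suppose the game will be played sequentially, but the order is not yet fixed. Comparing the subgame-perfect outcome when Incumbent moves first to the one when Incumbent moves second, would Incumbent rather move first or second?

If Incumbent leads: Entrant's best replies are Soft→Fight, Moderate→Fight, Aggressive→Fight; Incumbent's induced payoffs -9, 5, 0; outcome (Moderate, Fight), payoffs (5, -6).
If Entrant leads: Incumbent's best replies are Accommodate→Soft, Fight→Moderate; Entrant's induced payoffs 8, -6; outcome (Soft, Accommodate), payoffs (9, 8).
Incumbent gets 5 moving first and 9 moving second, so Incumbent prefers to move second.

second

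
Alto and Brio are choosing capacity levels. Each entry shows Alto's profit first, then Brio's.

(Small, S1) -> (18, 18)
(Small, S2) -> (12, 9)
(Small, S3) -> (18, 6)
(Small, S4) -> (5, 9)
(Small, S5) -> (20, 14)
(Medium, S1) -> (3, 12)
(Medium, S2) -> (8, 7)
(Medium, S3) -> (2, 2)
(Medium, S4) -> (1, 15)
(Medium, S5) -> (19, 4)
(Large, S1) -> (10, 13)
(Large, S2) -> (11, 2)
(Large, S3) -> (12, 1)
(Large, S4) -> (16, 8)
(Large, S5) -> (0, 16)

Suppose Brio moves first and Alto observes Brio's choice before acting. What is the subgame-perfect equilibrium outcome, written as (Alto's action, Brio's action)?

(Small, S1)

Solve by backward induction (Brio leads).
- S1 → Alto plays Small (best of 18, 3, 10); Brio gets 18.
- S2 → Alto plays Small (best of 12, 8, 11); Brio gets 9.
- S3 → Alto plays Small (best of 18, 2, 12); Brio gets 6.
- S4 → Alto plays Large (best of 5, 1, 16); Brio gets 8.
- S5 → Alto plays Small (best of 20, 19, 0); Brio gets 14.
Maximizing over 18, 9, 6, 8, 14, Brio chooses S1. Subgame-perfect outcome: (Small, S1) with payoffs (18, 18).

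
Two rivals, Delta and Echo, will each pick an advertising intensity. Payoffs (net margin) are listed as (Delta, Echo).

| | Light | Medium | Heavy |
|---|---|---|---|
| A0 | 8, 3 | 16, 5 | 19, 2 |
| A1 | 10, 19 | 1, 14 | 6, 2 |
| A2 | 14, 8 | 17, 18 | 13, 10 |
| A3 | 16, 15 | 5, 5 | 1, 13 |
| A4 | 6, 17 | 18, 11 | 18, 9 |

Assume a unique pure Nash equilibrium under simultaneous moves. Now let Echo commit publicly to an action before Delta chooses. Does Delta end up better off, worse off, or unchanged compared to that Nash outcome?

Backward induction with Echo moving first.
- Light: BR = A3, leader payoff 15.
- Medium: BR = A4, leader payoff 11.
- Heavy: BR = A0, leader payoff 2.
Echo's induced payoffs are 15, 11, 2, so Echo commits to Light. Subgame-perfect outcome: (A3, Light) with payoffs (16, 15).
Now find the simultaneous Nash equilibrium.
Delta's best replies: Light→A3; Medium→A4; Heavy→A0.
Echo's best replies: A0→Medium; A1→Light; A2→Medium; A3→Light; A4→Light.
The unique mutual best reply is (A3, Light), giving (16, 15).
Delta earns 16 sequentially versus 16 at the Nash outcome: unchanged.

unchanged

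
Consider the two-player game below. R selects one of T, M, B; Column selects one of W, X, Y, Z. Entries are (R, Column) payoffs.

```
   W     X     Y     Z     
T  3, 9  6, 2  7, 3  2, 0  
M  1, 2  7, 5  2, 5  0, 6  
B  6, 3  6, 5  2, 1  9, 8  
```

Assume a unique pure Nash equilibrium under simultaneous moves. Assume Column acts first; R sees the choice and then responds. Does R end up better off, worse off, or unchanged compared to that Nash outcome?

Solve by backward induction (Column leads).
- W: R compares 3, 1, 6 and picks B; Column would get 3.
- X: R compares 6, 7, 6 and picks M; Column would get 5.
- Y: R compares 7, 2, 2 and picks T; Column would get 3.
- Z: R compares 2, 0, 9 and picks B; Column would get 8.
Column's induced payoffs are 3, 5, 3, 8, so Column commits to Z. Subgame-perfect outcome: (B, Z) with payoffs (9, 8).
For the simultaneous game, intersect best replies.
R's best replies: W→B; X→M; Y→T; Z→B.
Column's best replies: T→W; M→Z; B→Z.
The unique mutual best reply is (B, Z), giving (9, 8).
R earns 9 sequentially versus 9 at the Nash outcome: unchanged.

unchanged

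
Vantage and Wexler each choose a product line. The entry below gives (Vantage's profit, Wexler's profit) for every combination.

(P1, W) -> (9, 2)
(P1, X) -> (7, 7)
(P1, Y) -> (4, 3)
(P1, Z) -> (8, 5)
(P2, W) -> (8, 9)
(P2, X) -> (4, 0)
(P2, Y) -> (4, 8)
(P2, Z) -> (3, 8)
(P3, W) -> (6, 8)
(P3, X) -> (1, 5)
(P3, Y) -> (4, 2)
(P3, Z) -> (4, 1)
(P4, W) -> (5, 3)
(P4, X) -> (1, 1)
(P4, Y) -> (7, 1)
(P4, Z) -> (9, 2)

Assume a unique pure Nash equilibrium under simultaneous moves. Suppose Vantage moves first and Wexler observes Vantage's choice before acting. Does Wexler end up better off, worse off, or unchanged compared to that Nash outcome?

Backward induction with Vantage moving first.
- P1: Wexler compares 2, 7, 3, 5 and picks X; Vantage would get 7.
- P2: Wexler compares 9, 0, 8, 8 and picks W; Vantage would get 8.
- P3: Wexler compares 8, 5, 2, 1 and picks W; Vantage would get 6.
- P4: Wexler compares 3, 1, 1, 2 and picks W; Vantage would get 5.
Vantage's induced payoffs are 7, 8, 6, 5, so Vantage commits to P2. Subgame-perfect outcome: (P2, W) with payoffs (8, 9).
For the simultaneous game, intersect best replies.
Vantage's best replies: W→P1; X→P1; Y→P4; Z→P4.
Wexler's best replies: P1→X; P2→W; P3→W; P4→W.
Only (P1, X) has each player best-responding; Nash payoffs (7, 7).
Wexler earns 9 sequentially versus 7 at the Nash outcome: better off.

better off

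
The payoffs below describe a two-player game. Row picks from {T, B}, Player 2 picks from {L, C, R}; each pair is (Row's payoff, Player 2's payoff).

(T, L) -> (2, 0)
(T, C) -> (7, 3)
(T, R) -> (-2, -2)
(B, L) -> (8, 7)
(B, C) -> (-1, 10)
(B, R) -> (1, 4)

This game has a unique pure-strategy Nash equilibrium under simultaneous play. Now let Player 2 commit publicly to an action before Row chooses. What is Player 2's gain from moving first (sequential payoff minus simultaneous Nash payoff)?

Backward induction with Player 2 moving first.
- L: Row compares 2, 8 and picks B; Player 2 would get 7.
- C: Row compares 7, -1 and picks T; Player 2 would get 3.
- R: Row compares -2, 1 and picks B; Player 2 would get 4.
Among 7, 3, 4, the best is 7 at L. Subgame-perfect outcome: (B, L) with payoffs (8, 7).
Now find the simultaneous Nash equilibrium.
Row's best replies: L→B; C→T; R→B.
Player 2's best replies: T→C; B→C.
Only (T, C) has each player best-responding; Nash payoffs (7, 3).
Player 2's commitment gain: 7 − 3 = 4.

4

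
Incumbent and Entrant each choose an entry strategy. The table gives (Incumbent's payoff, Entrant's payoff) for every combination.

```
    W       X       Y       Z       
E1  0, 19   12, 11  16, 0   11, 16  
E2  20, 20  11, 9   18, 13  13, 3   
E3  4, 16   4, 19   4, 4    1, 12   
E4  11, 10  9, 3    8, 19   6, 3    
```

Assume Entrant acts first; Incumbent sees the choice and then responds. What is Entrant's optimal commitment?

W

Solve by backward induction (Entrant leads).
- W → Incumbent plays E2 (best of 0, 20, 4, 11); Entrant gets 20.
- X → Incumbent plays E1 (best of 12, 11, 4, 9); Entrant gets 11.
- Y → Incumbent plays E2 (best of 16, 18, 4, 8); Entrant gets 13.
- Z → Incumbent plays E2 (best of 11, 13, 1, 6); Entrant gets 3.
Maximizing over 20, 11, 13, 3, Entrant chooses W. Subgame-perfect outcome: (E2, W) with payoffs (20, 20).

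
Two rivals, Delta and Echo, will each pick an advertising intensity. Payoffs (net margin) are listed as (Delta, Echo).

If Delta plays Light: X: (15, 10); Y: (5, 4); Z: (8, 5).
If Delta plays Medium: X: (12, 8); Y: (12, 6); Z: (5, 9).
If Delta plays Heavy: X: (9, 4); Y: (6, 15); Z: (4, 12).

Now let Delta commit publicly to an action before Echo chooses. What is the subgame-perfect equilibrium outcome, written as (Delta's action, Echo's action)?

(Light, X)

Backward induction with Delta moving first.
- Light: BR = X, leader payoff 15.
- Medium: BR = Z, leader payoff 5.
- Heavy: BR = Y, leader payoff 6.
Among 15, 5, 6, the best is 15 at Light. Subgame-perfect outcome: (Light, X) with payoffs (15, 10).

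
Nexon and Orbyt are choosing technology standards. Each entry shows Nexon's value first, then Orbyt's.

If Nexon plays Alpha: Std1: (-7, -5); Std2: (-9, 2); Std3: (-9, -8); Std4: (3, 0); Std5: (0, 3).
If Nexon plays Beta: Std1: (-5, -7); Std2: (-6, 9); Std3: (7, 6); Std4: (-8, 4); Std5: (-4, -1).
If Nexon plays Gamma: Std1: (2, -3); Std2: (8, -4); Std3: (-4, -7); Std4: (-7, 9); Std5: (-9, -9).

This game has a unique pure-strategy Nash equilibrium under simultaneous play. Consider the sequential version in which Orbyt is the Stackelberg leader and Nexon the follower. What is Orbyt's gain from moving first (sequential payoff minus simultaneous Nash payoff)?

Nexon best-responds to each possible Orbyt move:
- Std1: Nexon compares -7, -5, 2 and picks Gamma; Orbyt would get -3.
- Std2: Nexon compares -9, -6, 8 and picks Gamma; Orbyt would get -4.
- Std3: Nexon compares -9, 7, -4 and picks Beta; Orbyt would get 6.
- Std4: Nexon compares 3, -8, -7 and picks Alpha; Orbyt would get 0.
- Std5: Nexon compares 0, -4, -9 and picks Alpha; Orbyt would get 3.
Maximizing over -3, -4, 6, 0, 3, Orbyt chooses Std3. Subgame-perfect outcome: (Beta, Std3) with payoffs (7, 6).
Under simultaneous play:
Nexon's best replies: Std1→Gamma; Std2→Gamma; Std3→Beta; Std4→Alpha; Std5→Alpha.
Orbyt's best replies: Alpha→Std5; Beta→Std2; Gamma→Std4.
Only (Alpha, Std5) has each player best-responding; Nash payoffs (0, 3).
Orbyt's commitment gain: 6 − 3 = 3.

3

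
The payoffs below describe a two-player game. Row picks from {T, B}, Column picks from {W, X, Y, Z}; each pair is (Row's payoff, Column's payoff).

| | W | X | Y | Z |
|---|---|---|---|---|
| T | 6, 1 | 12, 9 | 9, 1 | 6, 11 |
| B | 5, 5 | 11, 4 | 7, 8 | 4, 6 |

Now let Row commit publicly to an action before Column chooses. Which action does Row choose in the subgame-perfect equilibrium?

Solve by backward induction (Row leads).
- T: BR = Z, leader payoff 6.
- B: BR = Y, leader payoff 7.
Row's induced payoffs are 6, 7, so Row commits to B. Subgame-perfect outcome: (B, Y) with payoffs (7, 8).

B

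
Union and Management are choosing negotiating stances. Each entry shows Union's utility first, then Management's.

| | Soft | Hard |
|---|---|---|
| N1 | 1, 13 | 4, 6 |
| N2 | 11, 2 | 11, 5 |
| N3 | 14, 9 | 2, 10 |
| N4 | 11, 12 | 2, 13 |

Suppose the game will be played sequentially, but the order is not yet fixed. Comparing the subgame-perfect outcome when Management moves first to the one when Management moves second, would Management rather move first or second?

If Union leads: Management's best replies are N1→Soft, N2→Hard, N3→Hard, N4→Hard; Union's induced payoffs 1, 11, 2, 2; outcome (N2, Hard), payoffs (11, 5).
If Management leads: Union's best replies are Soft→N3, Hard→N2; Management's induced payoffs 9, 5; outcome (N3, Soft), payoffs (14, 9).
Management gets 9 moving first and 5 moving second, so Management prefers to move first.

first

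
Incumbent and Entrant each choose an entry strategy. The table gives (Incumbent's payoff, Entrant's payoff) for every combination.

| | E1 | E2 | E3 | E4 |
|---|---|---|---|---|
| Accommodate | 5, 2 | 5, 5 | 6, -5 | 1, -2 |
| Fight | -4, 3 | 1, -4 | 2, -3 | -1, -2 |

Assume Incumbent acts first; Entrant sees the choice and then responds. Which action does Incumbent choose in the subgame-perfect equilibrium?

Work backward from Entrant's decision.
- Accommodate: BR = E2, leader payoff 5.
- Fight: BR = E1, leader payoff -4.
Among 5, -4, the best is 5 at Accommodate. Subgame-perfect outcome: (Accommodate, E2) with payoffs (5, 5).

Accommodate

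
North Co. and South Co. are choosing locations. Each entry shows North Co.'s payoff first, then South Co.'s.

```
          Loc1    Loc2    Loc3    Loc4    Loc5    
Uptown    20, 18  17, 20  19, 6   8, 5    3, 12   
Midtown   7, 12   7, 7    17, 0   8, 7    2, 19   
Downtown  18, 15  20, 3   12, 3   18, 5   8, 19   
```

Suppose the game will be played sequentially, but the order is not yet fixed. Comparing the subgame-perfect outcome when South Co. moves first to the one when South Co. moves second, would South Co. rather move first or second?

If North Co. leads: South Co.'s best replies are Uptown→Loc2, Midtown→Loc5, Downtown→Loc5; North Co.'s induced payoffs 17, 2, 8; outcome (Uptown, Loc2), payoffs (17, 20).
If South Co. leads: North Co.'s best replies are Loc1→Uptown, Loc2→Downtown, Loc3→Uptown, Loc4→Downtown, Loc5→Downtown; South Co.'s induced payoffs 18, 3, 6, 5, 19; outcome (Downtown, Loc5), payoffs (8, 19).
South Co. gets 19 moving first and 20 moving second, so South Co. prefers to move second.

second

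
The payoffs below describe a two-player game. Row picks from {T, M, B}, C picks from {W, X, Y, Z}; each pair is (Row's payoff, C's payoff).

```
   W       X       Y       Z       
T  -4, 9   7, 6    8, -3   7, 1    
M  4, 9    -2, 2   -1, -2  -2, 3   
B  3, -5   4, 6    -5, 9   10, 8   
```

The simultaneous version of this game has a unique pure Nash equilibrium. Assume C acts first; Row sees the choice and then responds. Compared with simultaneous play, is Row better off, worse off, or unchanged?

unchanged

Backward induction with C moving first.
- W: BR = M, leader payoff 9.
- X: BR = T, leader payoff 6.
- Y: BR = T, leader payoff -3.
- Z: BR = B, leader payoff 8.
C's induced payoffs are 9, 6, -3, 8, so C commits to W. Subgame-perfect outcome: (M, W) with payoffs (4, 9).
Under simultaneous play:
Row's best replies: W→M; X→T; Y→T; Z→B.
C's best replies: T→W; M→W; B→Y.
Only (M, W) has each player best-responding; Nash payoffs (4, 9).
Row earns 4 sequentially versus 4 at the Nash outcome: unchanged.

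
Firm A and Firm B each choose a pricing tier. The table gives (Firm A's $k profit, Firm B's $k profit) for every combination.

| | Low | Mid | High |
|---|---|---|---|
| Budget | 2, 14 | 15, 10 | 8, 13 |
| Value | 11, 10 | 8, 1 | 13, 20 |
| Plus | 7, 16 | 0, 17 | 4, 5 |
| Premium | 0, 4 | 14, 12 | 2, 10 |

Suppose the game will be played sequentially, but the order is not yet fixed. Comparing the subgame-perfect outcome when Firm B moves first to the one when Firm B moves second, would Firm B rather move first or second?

If Firm A leads: Firm B's best replies are Budget→Low, Value→High, Plus→Mid, Premium→Mid; Firm A's induced payoffs 2, 13, 0, 14; outcome (Premium, Mid), payoffs (14, 12).
If Firm B leads: Firm A's best replies are Low→Value, Mid→Budget, High→Value; Firm B's induced payoffs 10, 10, 20; outcome (Value, High), payoffs (13, 20).
Firm B gets 20 moving first and 12 moving second, so Firm B prefers to move first.

first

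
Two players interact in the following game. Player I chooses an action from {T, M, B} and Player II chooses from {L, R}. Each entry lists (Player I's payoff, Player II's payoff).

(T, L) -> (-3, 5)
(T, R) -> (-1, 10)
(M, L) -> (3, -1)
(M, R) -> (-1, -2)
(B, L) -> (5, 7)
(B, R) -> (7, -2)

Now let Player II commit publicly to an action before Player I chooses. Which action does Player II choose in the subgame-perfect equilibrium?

L

Work backward from Player I's decision.
- L → Player I plays B (best of -3, 3, 5); Player II gets 7.
- R → Player I plays B (best of -1, -1, 7); Player II gets -2.
Player II's induced payoffs are 7, -2, so Player II commits to L. Subgame-perfect outcome: (B, L) with payoffs (5, 7).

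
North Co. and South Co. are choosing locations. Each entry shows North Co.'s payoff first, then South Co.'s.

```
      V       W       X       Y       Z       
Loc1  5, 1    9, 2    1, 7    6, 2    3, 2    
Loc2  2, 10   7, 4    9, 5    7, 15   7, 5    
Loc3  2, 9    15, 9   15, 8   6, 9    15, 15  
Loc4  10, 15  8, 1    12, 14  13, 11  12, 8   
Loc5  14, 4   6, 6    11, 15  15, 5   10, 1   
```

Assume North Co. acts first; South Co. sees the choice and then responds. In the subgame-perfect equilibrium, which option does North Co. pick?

Loc3

Backward induction with North Co. moving first.
- Loc1: South Co. compares 1, 2, 7, 2, 2 and picks X; North Co. would get 1.
- Loc2: South Co. compares 10, 4, 5, 15, 5 and picks Y; North Co. would get 7.
- Loc3: South Co. compares 9, 9, 8, 9, 15 and picks Z; North Co. would get 15.
- Loc4: South Co. compares 15, 1, 14, 11, 8 and picks V; North Co. would get 10.
- Loc5: South Co. compares 4, 6, 15, 5, 1 and picks X; North Co. would get 11.
North Co.'s induced payoffs are 1, 7, 15, 10, 11, so North Co. commits to Loc3. Subgame-perfect outcome: (Loc3, Z) with payoffs (15, 15).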